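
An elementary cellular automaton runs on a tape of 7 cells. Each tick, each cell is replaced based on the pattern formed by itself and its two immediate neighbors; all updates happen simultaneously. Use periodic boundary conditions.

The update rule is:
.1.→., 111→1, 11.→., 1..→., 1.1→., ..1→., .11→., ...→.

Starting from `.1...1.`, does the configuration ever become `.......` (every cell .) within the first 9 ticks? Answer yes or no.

yes

.......
all cells are . at tick 1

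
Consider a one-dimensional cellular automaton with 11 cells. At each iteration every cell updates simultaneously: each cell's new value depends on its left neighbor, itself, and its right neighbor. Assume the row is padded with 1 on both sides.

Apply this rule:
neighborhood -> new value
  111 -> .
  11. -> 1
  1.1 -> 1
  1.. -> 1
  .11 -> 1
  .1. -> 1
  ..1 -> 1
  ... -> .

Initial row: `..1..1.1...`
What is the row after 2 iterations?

iteration 1: 111111111.1
iteration 2: ........111

........111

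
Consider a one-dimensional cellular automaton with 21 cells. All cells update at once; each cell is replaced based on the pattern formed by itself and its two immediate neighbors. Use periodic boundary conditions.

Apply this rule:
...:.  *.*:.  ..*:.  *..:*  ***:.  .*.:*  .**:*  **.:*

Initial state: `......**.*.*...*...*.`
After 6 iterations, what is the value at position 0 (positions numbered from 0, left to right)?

iteration 1: ......**.*.**..**..**
iteration 2: *.....**.*.***.***.**
iteration 3: **....**.*.*.*.*.*.*.
iteration 4: ***...**.*.*.*.*.*.*.
iteration 5: *.**..**.*.*.*.*.*.*.
iteration 6: *.***.**.*.*.*.*.*.*.
position 0 holds *

*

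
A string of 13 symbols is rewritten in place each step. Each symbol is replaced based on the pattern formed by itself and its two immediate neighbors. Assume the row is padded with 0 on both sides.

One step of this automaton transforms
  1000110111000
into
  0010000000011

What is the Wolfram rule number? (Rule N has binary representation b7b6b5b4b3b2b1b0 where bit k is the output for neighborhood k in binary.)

position 8: 111 → 0  (bit 7 = 0)
position 5: 110 → 0  (bit 6 = 0)
position 6: 101 → 0  (bit 5 = 0)
position 1: 100 → 0  (bit 4 = 0)
position 4: 011 → 0  (bit 3 = 0)
position 0: 010 → 0  (bit 2 = 0)
position 3: 001 → 0  (bit 1 = 0)
position 2: 000 → 1  (bit 0 = 1)
bits b7..b0 = 00000001 = 1

1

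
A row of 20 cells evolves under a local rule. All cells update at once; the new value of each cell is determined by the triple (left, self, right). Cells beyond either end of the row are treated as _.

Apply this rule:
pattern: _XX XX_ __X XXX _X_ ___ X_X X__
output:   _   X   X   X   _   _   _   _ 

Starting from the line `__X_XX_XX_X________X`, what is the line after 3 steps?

_X___X__X_________X_
X___X__X_________X__
___X__X_________X___

___X__X_________X___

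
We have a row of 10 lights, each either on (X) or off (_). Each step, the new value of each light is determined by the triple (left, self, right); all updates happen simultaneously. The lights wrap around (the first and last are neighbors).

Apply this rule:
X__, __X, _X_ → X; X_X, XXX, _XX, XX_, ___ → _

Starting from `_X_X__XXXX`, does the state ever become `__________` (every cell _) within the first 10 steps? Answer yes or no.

no

_X_XXX____
XX____X___
__X__XXX_X
XXXXX____X
_____X__X_
____XXXXXX
X__X______
XXXXX____X  (repeats step 4; period 4)
step 10: ____XXXXXX
step 10 is ____XXXXXX, still not uniform _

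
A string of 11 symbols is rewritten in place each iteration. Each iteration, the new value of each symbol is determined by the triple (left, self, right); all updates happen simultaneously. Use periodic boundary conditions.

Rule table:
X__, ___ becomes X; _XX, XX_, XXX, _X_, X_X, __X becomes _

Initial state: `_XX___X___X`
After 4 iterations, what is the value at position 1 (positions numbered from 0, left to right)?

_

___XX__XX__
XX___X___XX
__XX__XX___
X___X___XXX
position 1 holds _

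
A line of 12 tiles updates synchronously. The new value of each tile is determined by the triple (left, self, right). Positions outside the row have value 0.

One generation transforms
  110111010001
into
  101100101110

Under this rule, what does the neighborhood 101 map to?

At position 2 the neighborhood is 101; the next row has 1 there.

1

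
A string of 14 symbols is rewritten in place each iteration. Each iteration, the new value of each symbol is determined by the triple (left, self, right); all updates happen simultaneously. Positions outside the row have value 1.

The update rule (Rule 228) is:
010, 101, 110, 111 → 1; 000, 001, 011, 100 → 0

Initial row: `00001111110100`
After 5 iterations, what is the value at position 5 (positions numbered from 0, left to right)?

0

00000111111100
00000011111100
00000001111100
00000000111100
00000000011100
position 5 holds 0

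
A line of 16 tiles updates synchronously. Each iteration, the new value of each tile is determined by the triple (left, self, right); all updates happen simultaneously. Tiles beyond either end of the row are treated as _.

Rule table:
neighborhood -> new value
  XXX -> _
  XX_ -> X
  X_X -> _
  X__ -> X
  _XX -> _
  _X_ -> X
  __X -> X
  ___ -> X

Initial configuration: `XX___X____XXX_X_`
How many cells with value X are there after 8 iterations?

5

_XXXXXXXXX__X_XX
X________XXXX__X
XXXXXXXXX___XXXX
________XXXX___X
XXXXXXXX___XXXXX
_______XXXX____X
XXXXXXX___XXXXXX
______XXXX_____X
count of X: 5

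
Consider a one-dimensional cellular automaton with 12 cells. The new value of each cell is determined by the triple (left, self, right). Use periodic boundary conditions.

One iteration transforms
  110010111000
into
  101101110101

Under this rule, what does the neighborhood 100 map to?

1

At position 2 the neighborhood is 100; the next row has 1 there.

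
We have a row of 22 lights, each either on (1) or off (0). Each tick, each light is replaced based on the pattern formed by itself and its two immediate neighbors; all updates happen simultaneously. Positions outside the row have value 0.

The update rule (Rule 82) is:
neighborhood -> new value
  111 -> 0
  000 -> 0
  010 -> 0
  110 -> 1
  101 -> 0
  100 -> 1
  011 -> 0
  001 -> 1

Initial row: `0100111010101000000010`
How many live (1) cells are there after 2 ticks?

7

tick 1: 1011001000000100000101
tick 2: 0001110100001010001000
count of 1: 7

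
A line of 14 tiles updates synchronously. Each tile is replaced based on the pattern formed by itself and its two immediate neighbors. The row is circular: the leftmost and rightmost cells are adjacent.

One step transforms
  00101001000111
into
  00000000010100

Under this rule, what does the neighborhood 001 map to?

At position 1 the neighborhood is 001; the next row has 0 there.

0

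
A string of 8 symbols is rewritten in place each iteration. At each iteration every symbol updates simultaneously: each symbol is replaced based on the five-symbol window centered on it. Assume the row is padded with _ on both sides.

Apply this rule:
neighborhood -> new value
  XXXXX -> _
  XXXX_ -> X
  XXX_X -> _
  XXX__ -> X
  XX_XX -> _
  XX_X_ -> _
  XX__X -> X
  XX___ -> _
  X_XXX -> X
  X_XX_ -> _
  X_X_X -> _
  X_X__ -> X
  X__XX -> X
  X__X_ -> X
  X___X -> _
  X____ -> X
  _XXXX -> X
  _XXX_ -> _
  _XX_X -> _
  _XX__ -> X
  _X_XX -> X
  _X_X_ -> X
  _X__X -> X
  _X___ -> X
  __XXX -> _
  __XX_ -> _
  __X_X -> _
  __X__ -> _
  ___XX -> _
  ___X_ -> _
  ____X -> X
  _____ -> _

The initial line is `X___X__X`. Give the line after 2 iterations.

__X___X_

_X___XX_
__X___X_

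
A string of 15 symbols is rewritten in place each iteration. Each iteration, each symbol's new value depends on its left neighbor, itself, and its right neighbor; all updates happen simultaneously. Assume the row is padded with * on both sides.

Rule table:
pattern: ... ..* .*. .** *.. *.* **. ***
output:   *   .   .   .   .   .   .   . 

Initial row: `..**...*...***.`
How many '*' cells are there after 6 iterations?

.....*...*.....
.***...*...***.
.....*...*.....  (repeats iteration 1; period 2)
iteration 6: .***...*...***.
count of *: 7

7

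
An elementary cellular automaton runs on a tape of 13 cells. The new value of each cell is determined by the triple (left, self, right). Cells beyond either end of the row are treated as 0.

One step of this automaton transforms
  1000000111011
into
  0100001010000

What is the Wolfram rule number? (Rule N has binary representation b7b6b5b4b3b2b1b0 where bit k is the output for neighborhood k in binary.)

146

position 8: 111 → 1  (bit 7 = 1)
position 9: 110 → 0  (bit 6 = 0)
position 10: 101 → 0  (bit 5 = 0)
position 1: 100 → 1  (bit 4 = 1)
position 7: 011 → 0  (bit 3 = 0)
position 0: 010 → 0  (bit 2 = 0)
position 6: 001 → 1  (bit 1 = 1)
position 2: 000 → 0  (bit 0 = 0)
bits b7..b0 = 10010010 = 146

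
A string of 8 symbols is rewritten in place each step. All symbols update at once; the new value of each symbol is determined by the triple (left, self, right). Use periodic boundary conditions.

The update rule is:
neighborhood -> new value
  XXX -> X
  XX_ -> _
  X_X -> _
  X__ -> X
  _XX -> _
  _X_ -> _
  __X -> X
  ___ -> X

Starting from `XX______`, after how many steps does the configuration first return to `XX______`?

6

__XXXXXX
XX_XXXX_
____XX__
XXXX__XX
XXX_XX_X
XX______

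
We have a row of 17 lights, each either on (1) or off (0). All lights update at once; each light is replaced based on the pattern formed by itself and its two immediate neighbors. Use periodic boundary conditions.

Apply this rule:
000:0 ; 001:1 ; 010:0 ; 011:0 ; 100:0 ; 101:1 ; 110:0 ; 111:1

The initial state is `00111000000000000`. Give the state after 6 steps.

step 1: 01010000000000000
step 2: 10100000000000000
step 3: 01000000000000001
step 4: 10000000000000010
step 5: 00000000000000101
step 6: 00000000000001010

00000000000001010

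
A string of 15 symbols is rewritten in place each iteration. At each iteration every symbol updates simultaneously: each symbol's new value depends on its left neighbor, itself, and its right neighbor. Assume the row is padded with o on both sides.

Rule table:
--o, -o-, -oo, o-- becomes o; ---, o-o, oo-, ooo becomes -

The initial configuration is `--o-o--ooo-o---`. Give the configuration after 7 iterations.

iteration 1: ooo-oooo---oo-o
iteration 2: ----o---o-oo--o
iteration 3: o--ooo-oo-o-ooo
iteration 4: -ooo---o--o-o--
iteration 5: -o--o-ooooo-ooo
iteration 6: -oooo-o-----o--
iteration 7: -o----oo---oooo

-o----oo---oooo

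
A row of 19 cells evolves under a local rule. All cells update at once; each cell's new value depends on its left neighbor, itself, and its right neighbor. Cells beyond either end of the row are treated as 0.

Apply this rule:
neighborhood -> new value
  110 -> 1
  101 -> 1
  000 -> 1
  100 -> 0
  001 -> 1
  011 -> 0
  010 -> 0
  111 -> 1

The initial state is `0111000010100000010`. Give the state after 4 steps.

0101011011010101110

1011011101001111100
0101101110010111101
1010110110101011110
0101011011010101110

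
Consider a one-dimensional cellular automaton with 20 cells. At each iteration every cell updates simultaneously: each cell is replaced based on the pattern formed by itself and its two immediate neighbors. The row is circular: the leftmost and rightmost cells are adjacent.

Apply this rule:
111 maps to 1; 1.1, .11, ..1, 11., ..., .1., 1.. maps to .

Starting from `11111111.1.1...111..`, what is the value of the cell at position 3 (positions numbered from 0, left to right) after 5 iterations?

iteration 1: .111111.........1...
iteration 2: ..1111..............
iteration 3: ...11...............
iteration 4: ....................
iteration 5: ....................
position 3 holds .

.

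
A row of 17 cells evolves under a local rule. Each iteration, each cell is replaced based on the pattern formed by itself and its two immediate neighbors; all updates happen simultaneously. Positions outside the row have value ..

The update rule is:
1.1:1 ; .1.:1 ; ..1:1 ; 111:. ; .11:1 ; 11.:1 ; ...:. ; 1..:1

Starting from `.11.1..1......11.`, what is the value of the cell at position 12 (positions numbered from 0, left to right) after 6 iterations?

.

111111111....1111
1.......11..11..1
11.....1111111111
111...11........1
1.11.1111......11
111111..11....111
position 12 holds .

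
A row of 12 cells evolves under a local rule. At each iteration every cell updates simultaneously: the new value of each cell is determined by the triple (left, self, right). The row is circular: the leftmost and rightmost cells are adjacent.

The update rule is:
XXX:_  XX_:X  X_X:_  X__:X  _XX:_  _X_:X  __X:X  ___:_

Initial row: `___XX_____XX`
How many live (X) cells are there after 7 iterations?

X_X_XX___X_X
X_X__XX_XX__
X_XXX_X__XXX
X___X_XXX___
XX_XX___XX_X
_X__XX_X_X__
XXXX_X_X_XX_
count of X: 8

8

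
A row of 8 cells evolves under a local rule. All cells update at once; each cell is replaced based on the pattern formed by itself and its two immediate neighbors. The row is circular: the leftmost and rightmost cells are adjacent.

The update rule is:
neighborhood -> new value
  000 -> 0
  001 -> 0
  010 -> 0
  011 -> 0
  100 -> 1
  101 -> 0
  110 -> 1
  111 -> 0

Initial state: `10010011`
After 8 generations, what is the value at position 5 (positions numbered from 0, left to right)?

0

generation 1: 11001000
generation 2: 01100100
generation 3: 00110010
generation 4: 00011001
generation 5: 10001100
generation 6: 01000110
generation 7: 00100011
generation 8: 10010001
position 5 holds 0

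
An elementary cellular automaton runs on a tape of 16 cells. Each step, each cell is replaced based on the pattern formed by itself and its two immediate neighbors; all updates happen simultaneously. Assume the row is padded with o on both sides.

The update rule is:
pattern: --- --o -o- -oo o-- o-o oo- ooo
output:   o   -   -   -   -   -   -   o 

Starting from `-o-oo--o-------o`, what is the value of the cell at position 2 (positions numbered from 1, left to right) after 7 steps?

---------ooooo--
-ooooooo--ooo---
--ooooo----o--o-
---ooo--oo------
-o--o------oooo-
------oooo--oo--
-oooo--oo-------
position 2 holds o

o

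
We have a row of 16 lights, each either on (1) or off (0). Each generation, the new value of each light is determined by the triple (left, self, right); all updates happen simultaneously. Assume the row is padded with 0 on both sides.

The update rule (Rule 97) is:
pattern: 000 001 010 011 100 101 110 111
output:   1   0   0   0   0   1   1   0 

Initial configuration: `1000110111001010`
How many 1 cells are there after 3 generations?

0010011001000100
1000001000010001
0011100011000100
count of 1: 6

6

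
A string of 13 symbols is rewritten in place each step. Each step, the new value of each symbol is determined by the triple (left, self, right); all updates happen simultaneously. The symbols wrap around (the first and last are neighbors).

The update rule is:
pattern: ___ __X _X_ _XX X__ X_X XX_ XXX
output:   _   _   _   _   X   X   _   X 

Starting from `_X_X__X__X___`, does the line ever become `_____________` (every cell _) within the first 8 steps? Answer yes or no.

__X_X__X__X__
___X_X__X__X_
____X_X__X__X
X____X_X__X__
_X____X_X__X_
__X____X_X__X
X__X____X_X__
_X__X____X_X_
step 8 is _X__X____X_X_, still not uniform _

no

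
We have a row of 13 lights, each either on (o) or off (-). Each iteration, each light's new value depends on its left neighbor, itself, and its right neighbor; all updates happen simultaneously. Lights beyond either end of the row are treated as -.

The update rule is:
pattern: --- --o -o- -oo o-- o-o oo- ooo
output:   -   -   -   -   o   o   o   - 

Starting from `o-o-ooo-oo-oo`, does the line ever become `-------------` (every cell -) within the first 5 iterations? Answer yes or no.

iteration 1: -o-o--oo-oo-o
iteration 2: --o-o--oo-oo-
iteration 3: ---o-o--oo-oo
iteration 4: ----o-o--oo-o
iteration 5: -----o-o--oo-
iteration 5 is -----o-o--oo-, still not uniform -

no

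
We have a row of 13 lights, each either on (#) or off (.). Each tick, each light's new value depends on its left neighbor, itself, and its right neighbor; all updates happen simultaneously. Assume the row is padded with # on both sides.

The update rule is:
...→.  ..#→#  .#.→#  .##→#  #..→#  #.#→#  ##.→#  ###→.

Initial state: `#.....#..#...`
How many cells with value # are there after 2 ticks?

7

tick 1: ##...######.#
tick 2: .##.##....###
count of #: 7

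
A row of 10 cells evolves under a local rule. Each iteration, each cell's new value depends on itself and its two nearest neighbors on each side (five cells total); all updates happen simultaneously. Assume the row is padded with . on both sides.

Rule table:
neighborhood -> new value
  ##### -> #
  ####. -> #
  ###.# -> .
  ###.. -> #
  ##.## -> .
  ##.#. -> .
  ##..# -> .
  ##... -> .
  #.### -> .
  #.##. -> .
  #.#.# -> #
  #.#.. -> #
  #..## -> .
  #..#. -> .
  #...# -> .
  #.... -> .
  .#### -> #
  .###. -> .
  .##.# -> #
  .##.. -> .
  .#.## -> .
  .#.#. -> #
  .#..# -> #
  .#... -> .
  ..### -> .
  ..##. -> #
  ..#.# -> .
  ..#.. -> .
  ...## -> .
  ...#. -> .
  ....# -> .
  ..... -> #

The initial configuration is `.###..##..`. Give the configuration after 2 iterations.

#...#....#

iteration 1: ...#..#...
iteration 2: #...#....#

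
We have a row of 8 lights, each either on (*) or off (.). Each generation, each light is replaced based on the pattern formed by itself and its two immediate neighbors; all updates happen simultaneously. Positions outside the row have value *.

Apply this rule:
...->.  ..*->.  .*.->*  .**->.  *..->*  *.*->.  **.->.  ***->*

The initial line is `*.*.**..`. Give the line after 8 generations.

*...*.*.

..*...*.
*.**..*.
....*.*.
*...*.*.
.*..*.*.
.**.*.*.
....*.*.  (repeats generation 3; period 4)
generation 8: *...*.*.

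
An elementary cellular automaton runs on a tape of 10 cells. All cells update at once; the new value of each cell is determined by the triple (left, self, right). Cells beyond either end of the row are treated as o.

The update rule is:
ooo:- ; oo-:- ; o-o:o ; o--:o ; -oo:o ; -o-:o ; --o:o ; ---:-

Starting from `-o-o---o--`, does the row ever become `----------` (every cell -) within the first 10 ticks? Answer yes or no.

ooooo-oooo
-----oo---
o---oo-o-o
-o-oo-oooo
oooo-oo---
----oo-o-o
o--oo-oooo
-ooo-oo---
oo--oo-o-o
--ooo-oooo
tick 10 is --ooo-oooo, still not uniform -

no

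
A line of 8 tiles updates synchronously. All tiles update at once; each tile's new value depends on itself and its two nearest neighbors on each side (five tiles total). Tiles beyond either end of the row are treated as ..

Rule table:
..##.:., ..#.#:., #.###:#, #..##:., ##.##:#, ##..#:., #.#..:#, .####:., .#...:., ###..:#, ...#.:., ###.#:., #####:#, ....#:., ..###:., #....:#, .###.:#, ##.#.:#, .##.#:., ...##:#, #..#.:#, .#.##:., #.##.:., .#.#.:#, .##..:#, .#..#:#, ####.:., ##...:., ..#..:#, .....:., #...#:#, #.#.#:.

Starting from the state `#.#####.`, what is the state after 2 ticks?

tick 1: ..#.#.#.
tick 2: ...#.##.

...#.##.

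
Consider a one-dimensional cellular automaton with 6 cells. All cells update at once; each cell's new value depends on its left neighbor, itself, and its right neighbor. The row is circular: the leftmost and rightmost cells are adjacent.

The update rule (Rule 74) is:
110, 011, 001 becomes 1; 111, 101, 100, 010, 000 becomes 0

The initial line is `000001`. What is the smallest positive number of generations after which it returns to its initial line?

000010
000100
001000
010000
100000
000001

6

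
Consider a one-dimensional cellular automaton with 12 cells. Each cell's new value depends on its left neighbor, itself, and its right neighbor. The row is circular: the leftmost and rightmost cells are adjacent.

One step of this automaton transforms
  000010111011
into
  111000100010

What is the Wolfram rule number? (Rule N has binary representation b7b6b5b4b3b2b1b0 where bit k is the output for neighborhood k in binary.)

25

position 7: 111 → 0  (bit 7 = 0)
position 8: 110 → 0  (bit 6 = 0)
position 5: 101 → 0  (bit 5 = 0)
position 0: 100 → 1  (bit 4 = 1)
position 6: 011 → 1  (bit 3 = 1)
position 4: 010 → 0  (bit 2 = 0)
position 3: 001 → 0  (bit 1 = 0)
position 1: 000 → 1  (bit 0 = 1)
bits b7..b0 = 00011001 = 25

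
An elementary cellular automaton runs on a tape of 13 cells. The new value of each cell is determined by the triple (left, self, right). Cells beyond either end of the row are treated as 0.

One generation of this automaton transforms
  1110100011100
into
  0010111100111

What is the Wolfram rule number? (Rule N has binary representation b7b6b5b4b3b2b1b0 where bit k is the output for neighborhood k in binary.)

87

position 1: 111 → 0  (bit 7 = 0)
position 2: 110 → 1  (bit 6 = 1)
position 3: 101 → 0  (bit 5 = 0)
position 5: 100 → 1  (bit 4 = 1)
position 0: 011 → 0  (bit 3 = 0)
position 4: 010 → 1  (bit 2 = 1)
position 7: 001 → 1  (bit 1 = 1)
position 6: 000 → 1  (bit 0 = 1)
bits b7..b0 = 01010111 = 87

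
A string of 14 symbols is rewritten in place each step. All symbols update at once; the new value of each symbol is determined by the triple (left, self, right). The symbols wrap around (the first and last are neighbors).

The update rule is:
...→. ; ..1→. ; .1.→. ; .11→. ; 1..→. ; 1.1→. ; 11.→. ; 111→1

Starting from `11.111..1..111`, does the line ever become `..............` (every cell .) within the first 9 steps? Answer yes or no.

1...1.......11
.............1
..............
all cells are . at step 3

yes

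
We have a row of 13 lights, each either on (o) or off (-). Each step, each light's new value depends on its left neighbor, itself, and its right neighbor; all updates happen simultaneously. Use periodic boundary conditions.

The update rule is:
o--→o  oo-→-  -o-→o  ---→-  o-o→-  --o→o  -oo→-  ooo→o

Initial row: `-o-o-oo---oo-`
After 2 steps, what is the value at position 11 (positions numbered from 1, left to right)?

o

oo-o---o-o--o
o--oo-oo-ooo-
position 11 holds o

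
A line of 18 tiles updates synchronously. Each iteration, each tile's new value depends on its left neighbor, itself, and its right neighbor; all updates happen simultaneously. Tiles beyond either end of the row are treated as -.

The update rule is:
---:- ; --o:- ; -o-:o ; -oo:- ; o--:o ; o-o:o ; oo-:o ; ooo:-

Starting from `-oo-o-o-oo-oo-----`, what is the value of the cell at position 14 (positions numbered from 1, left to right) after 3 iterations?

-

iteration 1: --oooooo-oo-oo----
iteration 2: -------oo-oo-oo---
iteration 3: --------oo-oo-oo--
position 14 holds -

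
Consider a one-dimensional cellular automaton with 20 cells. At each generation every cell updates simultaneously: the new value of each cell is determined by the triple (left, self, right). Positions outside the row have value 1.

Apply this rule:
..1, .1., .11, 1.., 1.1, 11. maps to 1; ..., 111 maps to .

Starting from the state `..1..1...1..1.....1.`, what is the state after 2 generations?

generation 1: 1111111.111111...111
generation 2: ......111....11.11..

......111....11.11..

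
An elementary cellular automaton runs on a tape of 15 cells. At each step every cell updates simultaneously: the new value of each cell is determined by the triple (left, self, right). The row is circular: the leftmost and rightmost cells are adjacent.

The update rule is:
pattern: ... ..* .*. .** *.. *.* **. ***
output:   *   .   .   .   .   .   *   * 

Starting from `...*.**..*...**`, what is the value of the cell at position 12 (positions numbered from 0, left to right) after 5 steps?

step 1: .*....*....*..*
step 2: ...**...**.....
step 3: **..*.*..*.****
step 4: **..........***
step 5: **.********..**
position 12 holds .

.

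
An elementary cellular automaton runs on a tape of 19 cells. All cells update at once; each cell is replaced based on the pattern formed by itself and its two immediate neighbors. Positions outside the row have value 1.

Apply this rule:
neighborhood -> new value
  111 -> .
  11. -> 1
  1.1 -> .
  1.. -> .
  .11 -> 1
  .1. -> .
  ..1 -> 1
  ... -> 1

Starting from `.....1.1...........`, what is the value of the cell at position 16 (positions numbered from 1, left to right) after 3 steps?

1

.1111....1111111111
.1..1.1111.........
...1..1..1.11111111
position 16 holds 1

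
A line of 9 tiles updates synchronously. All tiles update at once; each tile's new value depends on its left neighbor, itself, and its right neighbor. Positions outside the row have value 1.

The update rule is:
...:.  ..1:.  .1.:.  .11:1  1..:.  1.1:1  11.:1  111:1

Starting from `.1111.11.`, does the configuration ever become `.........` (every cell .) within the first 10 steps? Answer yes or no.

step 1: 111111111
step 2: 111111111  (fixed point — unchanged through step 10)
step 10 is 111111111, still not uniform .

no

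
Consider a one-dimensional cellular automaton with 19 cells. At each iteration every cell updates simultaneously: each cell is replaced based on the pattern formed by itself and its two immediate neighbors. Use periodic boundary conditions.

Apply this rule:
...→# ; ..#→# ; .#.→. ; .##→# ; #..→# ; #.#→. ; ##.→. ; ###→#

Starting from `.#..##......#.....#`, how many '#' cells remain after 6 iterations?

..###.######.#####.
####..#####..####.#
###.######.#####..#
##..#####..####.###
#.######.#####..###
..#####..####.#####
count of #: 14

14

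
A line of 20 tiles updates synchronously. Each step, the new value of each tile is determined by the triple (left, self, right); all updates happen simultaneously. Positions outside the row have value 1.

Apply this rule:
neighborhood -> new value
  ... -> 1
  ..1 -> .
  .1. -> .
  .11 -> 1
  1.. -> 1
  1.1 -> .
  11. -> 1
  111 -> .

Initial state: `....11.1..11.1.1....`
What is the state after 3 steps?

1...1.111.1...1.....

111.11..1.11....111.
..1.111...11111.1.1.
1...1.111.1...1.....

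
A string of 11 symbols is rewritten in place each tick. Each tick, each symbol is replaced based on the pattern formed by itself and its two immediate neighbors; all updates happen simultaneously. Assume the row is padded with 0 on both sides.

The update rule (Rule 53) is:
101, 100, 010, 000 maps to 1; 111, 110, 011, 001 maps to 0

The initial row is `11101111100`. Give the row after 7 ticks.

10000011111

00010000011
11011111000
00100000111
10111110000
11000001111
00111100000
10000011111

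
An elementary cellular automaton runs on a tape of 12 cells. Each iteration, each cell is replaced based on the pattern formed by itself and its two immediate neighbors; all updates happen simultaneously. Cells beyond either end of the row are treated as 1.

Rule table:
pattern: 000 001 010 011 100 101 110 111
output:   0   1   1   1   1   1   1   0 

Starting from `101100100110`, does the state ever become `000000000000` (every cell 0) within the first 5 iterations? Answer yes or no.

111111111111
000000000000
all cells are 0 at iteration 2

yes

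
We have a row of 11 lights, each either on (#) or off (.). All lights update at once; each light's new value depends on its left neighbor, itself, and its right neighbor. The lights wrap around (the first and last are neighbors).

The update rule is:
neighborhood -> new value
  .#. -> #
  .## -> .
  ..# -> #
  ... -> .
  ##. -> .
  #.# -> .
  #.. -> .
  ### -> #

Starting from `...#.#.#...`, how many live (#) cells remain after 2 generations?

3

..##.#.#...
.#...#.#...
count of #: 3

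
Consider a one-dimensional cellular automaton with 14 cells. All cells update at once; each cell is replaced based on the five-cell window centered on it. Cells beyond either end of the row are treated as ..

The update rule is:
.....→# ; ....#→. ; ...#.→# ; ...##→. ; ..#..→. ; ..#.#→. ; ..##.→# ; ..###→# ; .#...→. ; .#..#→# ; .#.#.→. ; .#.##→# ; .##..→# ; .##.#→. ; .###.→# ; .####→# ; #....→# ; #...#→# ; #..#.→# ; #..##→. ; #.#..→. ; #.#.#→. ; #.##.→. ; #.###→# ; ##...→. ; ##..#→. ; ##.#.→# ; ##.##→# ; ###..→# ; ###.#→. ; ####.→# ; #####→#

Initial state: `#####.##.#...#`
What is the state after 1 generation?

####.#..#..##.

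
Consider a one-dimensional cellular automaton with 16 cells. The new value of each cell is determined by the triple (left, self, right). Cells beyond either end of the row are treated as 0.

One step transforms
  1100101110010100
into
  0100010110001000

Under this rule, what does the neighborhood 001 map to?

At position 3 the neighborhood is 001; the next row has 0 there.

0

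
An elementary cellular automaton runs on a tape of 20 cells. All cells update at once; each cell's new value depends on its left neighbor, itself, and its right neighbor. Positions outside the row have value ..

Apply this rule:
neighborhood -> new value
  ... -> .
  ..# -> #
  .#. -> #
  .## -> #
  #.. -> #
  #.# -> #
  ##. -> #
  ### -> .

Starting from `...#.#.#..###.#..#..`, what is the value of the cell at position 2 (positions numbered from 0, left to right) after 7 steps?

..#########.#######.
.##.......###.....##
####.....##.##...###
#..##...#######.##.#
######.##.....######
#....#####...##....#
##..##...##.####..##
position 2 holds .

.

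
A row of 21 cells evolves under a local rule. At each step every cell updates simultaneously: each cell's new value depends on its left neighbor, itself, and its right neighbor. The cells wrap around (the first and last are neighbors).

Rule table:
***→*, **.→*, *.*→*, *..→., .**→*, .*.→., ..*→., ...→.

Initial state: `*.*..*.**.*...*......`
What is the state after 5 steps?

.*....****...........
......****...........
......****...........  (fixed point — unchanged through step 5)

......****...........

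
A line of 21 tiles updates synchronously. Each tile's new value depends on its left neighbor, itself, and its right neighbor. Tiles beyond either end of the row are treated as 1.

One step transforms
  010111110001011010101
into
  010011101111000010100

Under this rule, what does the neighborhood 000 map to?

At position 9 the neighborhood is 000; the next row has 1 there.

1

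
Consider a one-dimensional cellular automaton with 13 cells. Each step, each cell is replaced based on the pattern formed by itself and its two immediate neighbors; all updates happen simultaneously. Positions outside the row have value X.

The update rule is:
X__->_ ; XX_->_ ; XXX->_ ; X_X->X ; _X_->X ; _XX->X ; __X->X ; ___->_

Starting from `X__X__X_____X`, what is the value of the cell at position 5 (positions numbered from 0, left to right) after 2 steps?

X

step 1: __XX_XX____XX
step 2: _XX_XX____XX_
position 5 holds X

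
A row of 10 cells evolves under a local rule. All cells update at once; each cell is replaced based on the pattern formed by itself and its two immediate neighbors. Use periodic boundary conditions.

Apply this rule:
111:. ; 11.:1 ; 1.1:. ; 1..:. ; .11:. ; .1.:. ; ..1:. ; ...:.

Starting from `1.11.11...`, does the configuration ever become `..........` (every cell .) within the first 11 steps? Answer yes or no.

yes

...1..1...
..........
all cells are . at step 2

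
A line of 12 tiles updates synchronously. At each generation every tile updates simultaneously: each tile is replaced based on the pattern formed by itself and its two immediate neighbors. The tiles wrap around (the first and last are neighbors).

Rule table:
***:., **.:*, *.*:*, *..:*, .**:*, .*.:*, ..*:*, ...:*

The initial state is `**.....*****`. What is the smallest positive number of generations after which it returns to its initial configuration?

2

generation 1: .*******....
generation 2: **.....*****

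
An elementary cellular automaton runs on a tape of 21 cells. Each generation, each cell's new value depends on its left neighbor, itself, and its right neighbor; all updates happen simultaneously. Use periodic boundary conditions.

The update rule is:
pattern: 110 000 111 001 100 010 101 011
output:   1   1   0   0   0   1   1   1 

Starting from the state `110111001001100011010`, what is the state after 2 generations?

000111001001111110000

111101001001101011111
000111001001111110000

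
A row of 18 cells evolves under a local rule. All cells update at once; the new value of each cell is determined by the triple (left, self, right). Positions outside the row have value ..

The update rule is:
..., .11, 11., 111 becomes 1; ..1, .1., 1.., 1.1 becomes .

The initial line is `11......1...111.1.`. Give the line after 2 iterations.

11.1111.1...111.11

11.1111...1.111...
11.1111.1...111.11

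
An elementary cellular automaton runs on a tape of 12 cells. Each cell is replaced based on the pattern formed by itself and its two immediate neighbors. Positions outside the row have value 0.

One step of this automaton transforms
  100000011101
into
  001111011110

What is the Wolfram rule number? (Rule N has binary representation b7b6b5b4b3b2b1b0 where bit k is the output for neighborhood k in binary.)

233

position 8: 111 → 1  (bit 7 = 1)
position 9: 110 → 1  (bit 6 = 1)
position 10: 101 → 1  (bit 5 = 1)
position 1: 100 → 0  (bit 4 = 0)
position 7: 011 → 1  (bit 3 = 1)
position 0: 010 → 0  (bit 2 = 0)
position 6: 001 → 0  (bit 1 = 0)
position 2: 000 → 1  (bit 0 = 1)
bits b7..b0 = 11101001 = 233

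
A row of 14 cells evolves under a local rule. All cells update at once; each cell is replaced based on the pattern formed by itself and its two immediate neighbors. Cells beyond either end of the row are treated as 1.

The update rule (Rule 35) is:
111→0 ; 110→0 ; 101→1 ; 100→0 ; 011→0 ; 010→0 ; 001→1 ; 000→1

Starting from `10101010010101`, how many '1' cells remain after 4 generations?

generation 1: 01010100101010
generation 2: 10101001010101
generation 3: 01010010101010
generation 4: 10100101010101
count of 1: 7

7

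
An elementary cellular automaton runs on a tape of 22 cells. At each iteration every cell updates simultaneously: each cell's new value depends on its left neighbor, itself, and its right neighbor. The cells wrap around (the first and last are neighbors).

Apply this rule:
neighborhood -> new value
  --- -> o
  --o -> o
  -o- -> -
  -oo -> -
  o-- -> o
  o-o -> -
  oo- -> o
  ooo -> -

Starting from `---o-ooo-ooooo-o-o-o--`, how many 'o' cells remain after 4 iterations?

ooo----o-----o------oo
--ooooo-ooooo-oooooo--
oo----o-----o------ooo
-ooooo-ooooo-oooooo---
count of o: 16

16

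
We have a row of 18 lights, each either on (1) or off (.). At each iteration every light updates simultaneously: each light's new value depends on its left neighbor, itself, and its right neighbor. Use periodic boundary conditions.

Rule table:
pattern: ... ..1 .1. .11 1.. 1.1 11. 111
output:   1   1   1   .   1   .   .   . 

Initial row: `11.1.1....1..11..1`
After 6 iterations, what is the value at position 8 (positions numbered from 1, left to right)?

...1.11111111..11.
1111.........11..1
....111111111..11.
1111.........11..1  (repeats iteration 2; period 2)
iteration 6: 1111.........11..1
position 8 holds .

.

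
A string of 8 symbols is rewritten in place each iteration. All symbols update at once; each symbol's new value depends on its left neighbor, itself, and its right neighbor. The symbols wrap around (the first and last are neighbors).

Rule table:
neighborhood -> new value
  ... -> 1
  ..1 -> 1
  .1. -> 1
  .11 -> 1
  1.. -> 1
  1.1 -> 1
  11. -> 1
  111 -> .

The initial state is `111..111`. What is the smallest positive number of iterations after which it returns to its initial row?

..1111..
111..111

2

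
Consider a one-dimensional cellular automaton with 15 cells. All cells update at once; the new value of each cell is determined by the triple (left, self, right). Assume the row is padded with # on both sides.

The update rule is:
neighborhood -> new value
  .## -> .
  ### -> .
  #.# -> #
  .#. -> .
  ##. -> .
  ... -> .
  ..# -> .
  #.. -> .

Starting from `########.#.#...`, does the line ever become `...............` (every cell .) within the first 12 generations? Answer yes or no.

generation 1: ........#.#....
generation 2: .........#.....
generation 3: ...............
all cells are . at generation 3

yes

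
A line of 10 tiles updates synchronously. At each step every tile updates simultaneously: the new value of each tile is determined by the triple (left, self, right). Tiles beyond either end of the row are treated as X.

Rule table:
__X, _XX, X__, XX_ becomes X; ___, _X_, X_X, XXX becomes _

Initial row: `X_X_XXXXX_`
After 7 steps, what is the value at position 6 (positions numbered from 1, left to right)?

X___X___X_
XX_X_X_X__
_X______XX
__X____XX_
XX_X__XXX_
_X__XXX_X_
__XXX_X___
position 6 holds _

_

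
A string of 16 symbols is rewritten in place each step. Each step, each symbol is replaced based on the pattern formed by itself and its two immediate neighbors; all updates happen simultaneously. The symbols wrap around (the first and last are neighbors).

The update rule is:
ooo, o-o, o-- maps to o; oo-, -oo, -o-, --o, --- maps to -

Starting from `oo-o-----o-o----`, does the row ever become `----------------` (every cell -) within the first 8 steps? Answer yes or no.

no

--o-o-----o-o---
---o-o-----o-o--
----o-o-----o-o-
-----o-o-----o-o
o-----o-o-----o-
-o-----o-o-----o
o-o-----o-o-----
-o-o-----o-o----
step 8 is -o-o-----o-o----, still not uniform -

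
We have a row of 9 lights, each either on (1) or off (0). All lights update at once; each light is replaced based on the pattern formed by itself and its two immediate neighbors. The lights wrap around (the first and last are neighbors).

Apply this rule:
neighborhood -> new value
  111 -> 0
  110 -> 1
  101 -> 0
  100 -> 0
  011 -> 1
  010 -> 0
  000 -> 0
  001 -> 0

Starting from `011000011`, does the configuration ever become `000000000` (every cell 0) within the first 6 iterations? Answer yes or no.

011000011  (fixed point — unchanged through iteration 6)
iteration 6 is 011000011, still not uniform 0

no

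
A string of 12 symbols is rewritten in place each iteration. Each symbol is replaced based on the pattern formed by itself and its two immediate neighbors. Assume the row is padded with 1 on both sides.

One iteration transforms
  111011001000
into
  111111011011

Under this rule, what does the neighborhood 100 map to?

At position 6 the neighborhood is 100; the next row has 0 there.

0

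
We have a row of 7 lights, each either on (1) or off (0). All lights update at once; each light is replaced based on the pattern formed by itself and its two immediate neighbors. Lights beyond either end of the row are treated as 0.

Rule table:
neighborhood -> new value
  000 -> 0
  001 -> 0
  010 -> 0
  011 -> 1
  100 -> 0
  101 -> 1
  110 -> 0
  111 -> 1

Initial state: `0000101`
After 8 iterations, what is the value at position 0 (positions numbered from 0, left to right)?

0000010
0000000
0000000  (fixed point — unchanged through iteration 8)
position 0 holds 0

0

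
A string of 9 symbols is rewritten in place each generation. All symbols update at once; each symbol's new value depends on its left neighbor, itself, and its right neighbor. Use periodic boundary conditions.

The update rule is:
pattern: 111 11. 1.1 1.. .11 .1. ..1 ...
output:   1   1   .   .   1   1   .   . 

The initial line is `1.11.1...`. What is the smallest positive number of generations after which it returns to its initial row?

1.11.1...

1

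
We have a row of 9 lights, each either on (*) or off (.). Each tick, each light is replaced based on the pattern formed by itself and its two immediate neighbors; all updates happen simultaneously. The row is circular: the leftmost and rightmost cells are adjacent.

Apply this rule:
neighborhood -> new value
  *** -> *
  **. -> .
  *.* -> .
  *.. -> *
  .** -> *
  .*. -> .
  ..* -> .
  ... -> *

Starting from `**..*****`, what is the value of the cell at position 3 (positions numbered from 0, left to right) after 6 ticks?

.

tick 1: *.*.*****
tick 2: ....*****
tick 3: ***.****.
tick 4: **..***..
tick 5: *.*.**.*.
tick 6: ....*....
position 3 holds .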